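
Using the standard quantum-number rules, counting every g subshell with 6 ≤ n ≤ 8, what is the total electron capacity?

54

A g subshell (l = 4) exists for every n ≥ 5, so shells n = 6, 7, 8 each contribute one — 3 subshells.
Since each g subshell holds 2(2·4+1) = 18 electrons, the total is 3 × 18 = 54.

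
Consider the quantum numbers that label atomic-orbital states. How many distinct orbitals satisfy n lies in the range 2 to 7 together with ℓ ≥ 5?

35

For each n in the range, tally the orbitals obeying ℓ ≥ 5:
n=6 → 11; n=7 → 24.
Total orbitals: 11 + 24 = 35.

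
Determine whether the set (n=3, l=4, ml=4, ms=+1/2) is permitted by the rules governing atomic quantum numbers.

The orbital quantum number must satisfy 0 ≤ l ≤ n−1. With n = 3 the allowed l values are 0, 1, 2, so l = 4 is out of range.

Not allowed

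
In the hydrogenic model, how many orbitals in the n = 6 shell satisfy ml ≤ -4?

With n = 6 the allowed l are 0, 1, …, 5.
The (l, ml) pairs meeting ml ≤ -4 give: l=4 → 1; l=5 → 2.
Total orbitals: 1 + 2 = 3.

3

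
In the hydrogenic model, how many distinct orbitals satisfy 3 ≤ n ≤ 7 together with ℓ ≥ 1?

130

For each n in the range, tally the orbitals obeying ℓ ≥ 1:
n=3 → 8; n=4 → 15; n=5 → 24; n=6 → 35; n=7 → 48.
Total orbitals: 8 + 15 + 24 + 35 + 48 = 130.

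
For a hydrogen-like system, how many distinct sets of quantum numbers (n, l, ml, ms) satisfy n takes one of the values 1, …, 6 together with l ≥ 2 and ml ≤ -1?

60

Count contributing orbitals for each principal shell:
n=3 → 2; n=4 → 5; n=5 → 9; n=6 → 14.
Orbitals: 2 + 5 + 9 + 14 = 30. Including both spin states (ms = ±1/2) gives 2 × 30 = 60 states.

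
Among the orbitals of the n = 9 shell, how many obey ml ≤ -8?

With n = 9 the allowed l are 0, 1, …, 8.
Per l-value: l=8 → 1.
Total orbitals: 1.

1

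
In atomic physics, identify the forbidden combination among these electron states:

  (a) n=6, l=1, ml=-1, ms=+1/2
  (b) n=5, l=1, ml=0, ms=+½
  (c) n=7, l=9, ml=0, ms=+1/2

(c)

(c) has l = 9 ≥ n = 7, violating 0 ≤ l ≤ n−1.
The remaining sets (a), (b) satisfy all four rules.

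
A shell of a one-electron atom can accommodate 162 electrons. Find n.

n = 9

2n² = 162 ⇒ n² = 81 ⇒ n = 9.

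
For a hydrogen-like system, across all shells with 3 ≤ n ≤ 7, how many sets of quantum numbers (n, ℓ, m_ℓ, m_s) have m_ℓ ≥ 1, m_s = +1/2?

Work shell by shell — for each n, count the (ℓ, m_ℓ) pairs that satisfy m_ℓ ≥ 1:
n=3 → 3; n=4 → 6; n=5 → 10; n=6 → 15; n=7 → 21.
Orbitals: 3 + 6 + 10 + 15 + 21 = 55. With m_s fixed to +1/2 there is one state per orbital, so 55 states.

55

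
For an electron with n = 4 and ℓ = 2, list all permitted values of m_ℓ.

m_ℓ takes every integer from −ℓ to +ℓ. With ℓ = 2 that gives the 5 values -2, -1, 0, 1, 2.

-2, -1, 0, 1, 2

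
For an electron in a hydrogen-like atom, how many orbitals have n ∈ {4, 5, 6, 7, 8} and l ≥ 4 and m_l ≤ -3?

Go shell by shell, enumerating (l, m_l) with l ≥ 4 and m_l ≤ -3:
n=5 → 2; n=6 → 5; n=7 → 9; n=8 → 14.
Total orbitals: 2 + 5 + 9 + 14 = 30.

30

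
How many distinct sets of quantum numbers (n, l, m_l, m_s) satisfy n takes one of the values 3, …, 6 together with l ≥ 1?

Count contributing orbitals for each principal shell:
n=3 → 8; n=4 → 15; n=5 → 24; n=6 → 35.
Orbitals: 8 + 15 + 24 + 35 = 82. Including both spin states (m_s = ±1/2) gives 2 × 82 = 164 states.

164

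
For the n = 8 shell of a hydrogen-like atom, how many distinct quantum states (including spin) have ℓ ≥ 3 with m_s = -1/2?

For n = 8, ℓ ranges over 0 … 7.
Orbitals with ℓ ≥ 3, by ℓ: ℓ=3 → 7; ℓ=4 → 9; ℓ=5 → 11; ℓ=6 → 13; ℓ=7 → 15.
Orbitals: 7 + 9 + 11 + 13 + 15 = 55. With m_s fixed to a single value there is one state per orbital, giving 55 states.

55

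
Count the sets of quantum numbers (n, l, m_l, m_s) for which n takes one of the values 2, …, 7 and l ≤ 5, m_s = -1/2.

Go shell by shell, enumerating (l, m_l) with l ≤ 5:
n=2 → 4; n=3 → 9; n=4 → 16; n=5 → 25; n=6 → 36; n=7 → 36.
Orbitals: 4 + 9 + 16 + 25 + 36 + 36 = 126. With m_s fixed to -1/2 there is one state per orbital, so 126 states.

126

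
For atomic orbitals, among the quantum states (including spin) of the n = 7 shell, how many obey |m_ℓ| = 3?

16

With n = 7 the allowed ℓ are 0, 1, …, 6.
The (ℓ, m_ℓ) pairs meeting |m_ℓ| = 3 give: ℓ=3 → 2; ℓ=4 → 2; ℓ=5 → 2; ℓ=6 → 2.
Orbitals: 2 + 2 + 2 + 2 = 8. Each orbital carries two spin states, so 8 × 2 = 16 states.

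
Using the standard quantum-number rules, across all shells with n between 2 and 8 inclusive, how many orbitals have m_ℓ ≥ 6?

Per-shell orbital counts meeting the constraint:
n=7 → 1; n=8 → 3.
Total orbitals: 1 + 3 = 4.

4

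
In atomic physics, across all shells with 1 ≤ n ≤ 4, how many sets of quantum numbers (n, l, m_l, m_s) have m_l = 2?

Treat each shell separately and count matching orbitals:
n=3 → 1; n=4 → 2.
Orbitals: 1 + 2 = 3. Including both spin states (m_s = ±1/2) gives 2 × 3 = 6 states.

6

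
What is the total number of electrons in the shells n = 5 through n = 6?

122

Shell n has n² orbitals: 5²=25 + 6²=36 = 61 orbitals.
Two spin states per orbital: 2 × 61 = 122 electrons.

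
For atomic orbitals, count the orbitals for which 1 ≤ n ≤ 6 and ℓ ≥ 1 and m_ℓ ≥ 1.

35

Per-shell orbital counts meeting the constraint:
n=2 → 1; n=3 → 3; n=4 → 6; n=5 → 10; n=6 → 15.
Total orbitals: 1 + 3 + 6 + 10 + 15 = 35.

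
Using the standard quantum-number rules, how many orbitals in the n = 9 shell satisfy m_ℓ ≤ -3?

21

Contributions: ℓ=3 → 1; ℓ=4 → 2; ℓ=5 → 3; ℓ=6 → 4; ℓ=7 → 5; ℓ=8 → 6.
Total orbitals: 1 + 2 + 3 + 4 + 5 + 6 = 21.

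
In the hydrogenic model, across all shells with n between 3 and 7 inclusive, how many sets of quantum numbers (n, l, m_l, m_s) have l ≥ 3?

For each n in the range, tally the orbitals obeying l ≥ 3:
n=4 → 7; n=5 → 16; n=6 → 27; n=7 → 40.
Orbitals: 7 + 16 + 27 + 40 = 90. Including both spin states (m_s = ±1/2) gives 2 × 90 = 180 states.

180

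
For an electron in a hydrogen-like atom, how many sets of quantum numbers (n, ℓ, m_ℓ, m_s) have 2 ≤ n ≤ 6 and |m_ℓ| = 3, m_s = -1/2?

12

Treat each shell separately and count matching orbitals:
n=4 → 2; n=5 → 4; n=6 → 6.
Orbitals: 2 + 4 + 6 = 12. With m_s fixed to -1/2 there is one state per orbital, so 12 states.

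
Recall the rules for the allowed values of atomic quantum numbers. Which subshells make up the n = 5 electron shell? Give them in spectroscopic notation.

5s, 5p, 5d, 5f, 5g

For n = 5, l runs from 0 to 4. In spectroscopic notation l = 0,1,2,… ↔ s,p,d,f,g,h,i, so the subshells are 5s, 5p, 5d, 5f, 5g.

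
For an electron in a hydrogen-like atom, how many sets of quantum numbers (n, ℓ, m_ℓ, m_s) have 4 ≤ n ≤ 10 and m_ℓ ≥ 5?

Go shell by shell, enumerating (ℓ, m_ℓ) with m_ℓ ≥ 5:
n=6 → 1; n=7 → 3; n=8 → 6; n=9 → 10; n=10 → 15.
Orbitals: 1 + 3 + 6 + 10 + 15 = 35. Including both spin states (m_s = ±1/2) gives 2 × 35 = 70 states.

70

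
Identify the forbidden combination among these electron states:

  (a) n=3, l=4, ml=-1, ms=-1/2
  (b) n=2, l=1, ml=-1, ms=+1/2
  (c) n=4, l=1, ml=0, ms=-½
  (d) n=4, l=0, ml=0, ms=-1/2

(a) has l = 4 ≥ n = 3, violating 0 ≤ l ≤ n−1.
The remaining sets (b), (c), (d) satisfy all four rules.

(a)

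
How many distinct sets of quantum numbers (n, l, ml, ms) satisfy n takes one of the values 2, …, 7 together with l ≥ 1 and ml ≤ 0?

154

Treat each shell separately and count matching orbitals:
n=2 → 2; n=3 → 5; n=4 → 9; n=5 → 14; n=6 → 20; n=7 → 27.
Orbitals: 2 + 5 + 9 + 14 + 20 + 27 = 77. Including both spin states (ms = ±1/2) gives 2 × 77 = 154 states.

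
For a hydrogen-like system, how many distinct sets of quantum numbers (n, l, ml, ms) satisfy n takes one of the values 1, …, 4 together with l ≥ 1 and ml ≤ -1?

20

For each n in the range, tally the orbitals obeying l ≥ 1 and ml ≤ -1:
n=2 → 1; n=3 → 3; n=4 → 6.
Orbitals: 1 + 3 + 6 = 10. Including both spin states (ms = ±1/2) gives 2 × 10 = 20 states.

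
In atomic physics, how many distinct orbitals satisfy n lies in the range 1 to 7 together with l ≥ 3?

Count contributing orbitals for each principal shell:
n=4 → 7; n=5 → 16; n=6 → 27; n=7 → 40.
Total orbitals: 7 + 16 + 27 + 40 = 90.

90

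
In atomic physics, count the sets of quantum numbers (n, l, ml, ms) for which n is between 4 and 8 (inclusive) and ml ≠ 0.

Per-shell orbital counts meeting the constraint:
n=4 → 12; n=5 → 20; n=6 → 30; n=7 → 42; n=8 → 56.
Orbitals: 12 + 20 + 30 + 42 + 56 = 160. Including both spin states (ms = ±1/2) gives 2 × 160 = 320 states.

320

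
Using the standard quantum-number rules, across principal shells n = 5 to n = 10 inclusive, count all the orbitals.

Shell n has n² orbitals: 5²=25 + 6²=36 + 7²=49 + 8²=64 + 9²=81 + 10²=100 = 355 orbitals.

355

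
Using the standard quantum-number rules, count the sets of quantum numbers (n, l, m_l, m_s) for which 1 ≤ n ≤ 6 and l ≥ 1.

Go shell by shell, enumerating (l, m_l) with l ≥ 1:
n=2 → 3; n=3 → 8; n=4 → 15; n=5 → 24; n=6 → 35.
Orbitals: 3 + 8 + 15 + 24 + 35 = 85. Including both spin states (m_s = ±1/2) gives 2 × 85 = 170 states.

170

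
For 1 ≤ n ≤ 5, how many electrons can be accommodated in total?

Total orbitals = 1² + 2² + 3² + 4² + 5² = 55. Doubling for spin gives 110 electrons.

110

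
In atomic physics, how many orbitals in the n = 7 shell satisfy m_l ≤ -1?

21

Go through l = 0, …, 6 (the values permitted for n = 7).
Orbitals with m_l ≤ -1, by l: l=1 → 1; l=2 → 2; l=3 → 3; l=4 → 4; l=5 → 5; l=6 → 6.
Total orbitals: 1 + 2 + 3 + 4 + 5 + 6 = 21.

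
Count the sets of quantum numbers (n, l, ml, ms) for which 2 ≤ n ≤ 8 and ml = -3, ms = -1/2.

Count contributing orbitals for each principal shell:
n=4 → 1; n=5 → 2; n=6 → 3; n=7 → 4; n=8 → 5.
Orbitals: 1 + 2 + 3 + 4 + 5 = 15. With ms fixed to -1/2 there is one state per orbital, so 15 states.

15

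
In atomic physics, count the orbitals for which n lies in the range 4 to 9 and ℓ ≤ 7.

254

Count contributing orbitals for each principal shell:
n=4 → 16; n=5 → 25; n=6 → 36; n=7 → 49; n=8 → 64; n=9 → 64.
Total orbitals: 16 + 25 + 36 + 49 + 64 + 64 = 254.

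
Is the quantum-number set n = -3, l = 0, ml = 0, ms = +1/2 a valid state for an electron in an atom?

No

The principal quantum number must be a positive integer (n ≥ 1), but here n = -3.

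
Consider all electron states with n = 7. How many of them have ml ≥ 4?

For n = 7, l ranges over 0 … 6.
Orbitals with ml ≥ 4, by l: l=4 → 1; l=5 → 2; l=6 → 3.
Orbitals: 1 + 2 + 3 = 6. Each orbital carries two spin states, so 6 × 2 = 12 states.

12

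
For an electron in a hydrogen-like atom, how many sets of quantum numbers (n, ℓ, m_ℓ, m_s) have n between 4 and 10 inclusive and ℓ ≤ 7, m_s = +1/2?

318

Treat each shell separately and count matching orbitals:
n=4 → 16; n=5 → 25; n=6 → 36; n=7 → 49; n=8 → 64; n=9 → 64; n=10 → 64.
Orbitals: 16 + 25 + 36 + 49 + 64 + 64 + 64 = 318. With m_s fixed to +1/2 there is one state per orbital, so 318 states.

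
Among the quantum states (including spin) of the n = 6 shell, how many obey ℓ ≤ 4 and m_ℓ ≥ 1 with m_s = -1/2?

Per ℓ-value: ℓ=1 → 1; ℓ=2 → 2; ℓ=3 → 3; ℓ=4 → 4.
Orbitals: 1 + 2 + 3 + 4 = 10. With m_s fixed to a single value there is one state per orbital, giving 10 states.

10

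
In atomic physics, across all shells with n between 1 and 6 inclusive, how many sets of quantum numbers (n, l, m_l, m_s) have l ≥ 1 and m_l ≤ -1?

70

Count contributing orbitals for each principal shell:
n=2 → 1; n=3 → 3; n=4 → 6; n=5 → 10; n=6 → 15.
Orbitals: 1 + 3 + 6 + 10 + 15 = 35. Including both spin states (m_s = ±1/2) gives 2 × 35 = 70 states.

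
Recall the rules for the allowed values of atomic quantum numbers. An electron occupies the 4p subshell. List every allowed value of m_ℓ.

The 4p subshell has ℓ = 1, and m_ℓ takes every integer from −ℓ to +ℓ. With ℓ = 1 that gives the 3 values -1, 0, 1.

-1, 0, 1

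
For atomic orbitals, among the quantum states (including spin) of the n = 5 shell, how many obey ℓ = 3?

For n = 5, ℓ ranges over 0 … 4.
Per ℓ-value: ℓ=3 → 7.
Orbitals: 7. Each orbital carries two spin states, so 7 × 2 = 14 states.

14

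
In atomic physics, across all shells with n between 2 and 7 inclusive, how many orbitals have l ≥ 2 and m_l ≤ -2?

Go shell by shell, enumerating (l, m_l) with l ≥ 2 and m_l ≤ -2:
n=3 → 1; n=4 → 3; n=5 → 6; n=6 → 10; n=7 → 15.
Total orbitals: 1 + 3 + 6 + 10 + 15 = 35.

35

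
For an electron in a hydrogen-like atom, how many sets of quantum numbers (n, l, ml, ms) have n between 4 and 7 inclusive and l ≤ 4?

Per-shell orbital counts meeting the constraint:
n=4 → 16; n=5 → 25; n=6 → 25; n=7 → 25.
Orbitals: 16 + 25 + 25 + 25 = 91. Including both spin states (ms = ±1/2) gives 2 × 91 = 182 states.

182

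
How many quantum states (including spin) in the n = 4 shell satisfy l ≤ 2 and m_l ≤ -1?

6

With n = 4 the allowed l are 0, 1, …, 3.
The (l, m_l) pairs meeting l ≤ 2 and m_l ≤ -1 give: l=1 → 1; l=2 → 2.
Orbitals: 1 + 2 = 3. Each orbital carries two spin states, so 3 × 2 = 6 states.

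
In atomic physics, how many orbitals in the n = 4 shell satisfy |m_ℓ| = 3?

With n = 4 the allowed ℓ are 0, 1, …, 3.
Per ℓ-value: ℓ=3 → 2.
Total orbitals: 2.

2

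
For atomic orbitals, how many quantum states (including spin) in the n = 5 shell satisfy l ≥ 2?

42

Go through l = 0, …, 4 (the values permitted for n = 5).
Orbitals with l ≥ 2, by l: l=2 → 5; l=3 → 7; l=4 → 9.
Orbitals: 5 + 7 + 9 = 21. Each orbital carries two spin states, so 21 × 2 = 42 states.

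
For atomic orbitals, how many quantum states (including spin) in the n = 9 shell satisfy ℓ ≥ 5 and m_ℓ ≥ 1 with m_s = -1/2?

26

Go through ℓ = 0, …, 8 (the values permitted for n = 9).
The (ℓ, m_ℓ) pairs meeting ℓ ≥ 5 and m_ℓ ≥ 1 give: ℓ=5 → 5; ℓ=6 → 6; ℓ=7 → 7; ℓ=8 → 8.
Orbitals: 5 + 6 + 7 + 8 = 26. With m_s fixed to a single value there is one state per orbital, giving 26 states.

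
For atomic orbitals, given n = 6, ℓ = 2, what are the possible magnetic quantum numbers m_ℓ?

-2, -1, 0, 1, 2

m_ℓ takes every integer from −ℓ to +ℓ. With ℓ = 2 that gives the 5 values -2, -1, 0, 1, 2.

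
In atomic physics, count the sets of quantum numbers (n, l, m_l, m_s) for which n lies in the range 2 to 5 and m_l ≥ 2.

Work shell by shell — for each n, count the (l, m_l) pairs that satisfy m_l ≥ 2:
n=3 → 1; n=4 → 3; n=5 → 6.
Orbitals: 1 + 3 + 6 = 10. Including both spin states (m_s = ±1/2) gives 2 × 10 = 20 states.

20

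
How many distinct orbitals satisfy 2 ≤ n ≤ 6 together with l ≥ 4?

29

Treat each shell separately and count matching orbitals:
n=5 → 9; n=6 → 20.
Total orbitals: 9 + 20 = 29.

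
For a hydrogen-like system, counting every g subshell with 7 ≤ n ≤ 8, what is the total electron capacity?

A g subshell (l = 4) exists for every n ≥ 5, so shells n = 7, 8 each contribute one — 2 subshells.
Since each g subshell holds 2(2·4+1) = 18 electrons, the total is 2 × 18 = 36.

36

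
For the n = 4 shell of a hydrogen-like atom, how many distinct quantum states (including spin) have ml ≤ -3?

Per l-value: l=3 → 1.
Orbitals: 1. Each orbital carries two spin states, so 1 × 2 = 2 states.

2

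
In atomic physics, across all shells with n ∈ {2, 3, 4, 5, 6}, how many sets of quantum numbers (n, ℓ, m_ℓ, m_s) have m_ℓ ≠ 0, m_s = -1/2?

70

Count contributing orbitals for each principal shell:
n=2 → 2; n=3 → 6; n=4 → 12; n=5 → 20; n=6 → 30.
Orbitals: 2 + 6 + 12 + 20 + 30 = 70. With m_s fixed to -1/2 there is one state per orbital, so 70 states.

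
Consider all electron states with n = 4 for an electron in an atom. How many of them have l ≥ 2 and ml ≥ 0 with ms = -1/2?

7

For n = 4, l ranges over 0 … 3.
Orbitals with l ≥ 2 and ml ≥ 0, by l: l=2 → 3; l=3 → 4.
Orbitals: 3 + 4 = 7. With ms fixed to a single value there is one state per orbital, giving 7 states.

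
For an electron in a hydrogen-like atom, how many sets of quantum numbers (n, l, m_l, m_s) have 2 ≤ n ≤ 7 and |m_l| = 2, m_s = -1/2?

30

Count contributing orbitals for each principal shell:
n=3 → 2; n=4 → 4; n=5 → 6; n=6 → 8; n=7 → 10.
Orbitals: 2 + 4 + 6 + 8 + 10 = 30. With m_s fixed to -1/2 there is one state per orbital, so 30 states.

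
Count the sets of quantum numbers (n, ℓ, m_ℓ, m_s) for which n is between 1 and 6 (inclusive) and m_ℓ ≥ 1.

Per-shell orbital counts meeting the constraint:
n=2 → 1; n=3 → 3; n=4 → 6; n=5 → 10; n=6 → 15.
Orbitals: 1 + 3 + 6 + 10 + 15 = 35. Including both spin states (m_s = ±1/2) gives 2 × 35 = 70 states.

70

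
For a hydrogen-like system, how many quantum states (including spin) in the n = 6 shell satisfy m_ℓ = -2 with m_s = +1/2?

4

Go through ℓ = 0, …, 5 (the values permitted for n = 6).
Contributions: ℓ=2 → 1; ℓ=3 → 1; ℓ=4 → 1; ℓ=5 → 1.
Orbitals: 1 + 1 + 1 + 1 = 4. With m_s fixed to a single value there is one state per orbital, giving 4 states.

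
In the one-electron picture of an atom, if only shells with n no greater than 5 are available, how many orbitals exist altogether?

55

Total orbitals = 1² + 2² + 3² + 4² + 5² = 55.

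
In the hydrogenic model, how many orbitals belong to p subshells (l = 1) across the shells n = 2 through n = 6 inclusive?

15

A p subshell (l = 1) exists for every n ≥ 2, so shells n = 2, 3, 4, 5, 6 each contribute one — 5 subshells.
Since each p subshell has 2·1+1 = 3 orbitals, the total is 5 × 3 = 15.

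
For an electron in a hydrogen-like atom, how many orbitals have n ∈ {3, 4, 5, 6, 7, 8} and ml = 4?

10

Work shell by shell — for each n, count the (l, ml) pairs that satisfy ml = 4:
n=5 → 1; n=6 → 2; n=7 → 3; n=8 → 4.
Total orbitals: 1 + 2 + 3 + 4 = 10.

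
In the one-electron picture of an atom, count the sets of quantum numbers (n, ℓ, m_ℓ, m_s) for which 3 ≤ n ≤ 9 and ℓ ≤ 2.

126

Count contributing orbitals for each principal shell:
n=3 → 9; n=4 → 9; n=5 → 9; n=6 → 9; n=7 → 9; n=8 → 9; n=9 → 9.
Orbitals: 9 + 9 + 9 + 9 + 9 + 9 + 9 = 63. Including both spin states (m_s = ±1/2) gives 2 × 63 = 126 states.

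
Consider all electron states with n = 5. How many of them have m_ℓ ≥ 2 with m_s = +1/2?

6

With n = 5 the allowed ℓ are 0, 1, …, 4.
The (ℓ, m_ℓ) pairs meeting m_ℓ ≥ 2 give: ℓ=2 → 1; ℓ=3 → 2; ℓ=4 → 3.
Orbitals: 1 + 2 + 3 = 6. With m_s fixed to a single value there is one state per orbital, giving 6 states.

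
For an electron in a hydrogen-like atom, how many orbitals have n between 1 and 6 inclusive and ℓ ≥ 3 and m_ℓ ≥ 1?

22

Go shell by shell, enumerating (ℓ, m_ℓ) with ℓ ≥ 3 and m_ℓ ≥ 1:
n=4 → 3; n=5 → 7; n=6 → 12.
Total orbitals: 3 + 7 + 12 = 22.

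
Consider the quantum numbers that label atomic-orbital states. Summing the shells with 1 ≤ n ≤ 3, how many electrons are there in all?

Shell n has n² orbitals: 1²=1 + 2²=4 + 3²=9 = 14 orbitals.
Two spin states per orbital: 2 × 14 = 28 electrons.

28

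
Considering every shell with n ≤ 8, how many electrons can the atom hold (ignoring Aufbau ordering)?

408

Total orbitals = 1² + 2² + 3² + 4² + 5² + 6² + 7² + 8² = 204. Doubling for spin gives 408 electrons.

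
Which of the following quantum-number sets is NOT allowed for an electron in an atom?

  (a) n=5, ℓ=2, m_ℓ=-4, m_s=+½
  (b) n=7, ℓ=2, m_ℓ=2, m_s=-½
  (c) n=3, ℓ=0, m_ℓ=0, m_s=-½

(a)

(a) has |m_ℓ| = 4 > ℓ = 2, violating −ℓ ≤ m_ℓ ≤ ℓ.
The remaining sets (b), (c) satisfy all four rules.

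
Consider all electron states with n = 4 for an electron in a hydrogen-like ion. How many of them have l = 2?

10

Orbitals with l = 2, by l: l=2 → 5.
Orbitals: 5. Each orbital carries two spin states, so 5 × 2 = 10 states.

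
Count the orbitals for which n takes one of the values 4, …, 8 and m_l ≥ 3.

35

For each n in the range, tally the orbitals obeying m_l ≥ 3:
n=4 → 1; n=5 → 3; n=6 → 6; n=7 → 10; n=8 → 15.
Total orbitals: 1 + 3 + 6 + 10 + 15 = 35.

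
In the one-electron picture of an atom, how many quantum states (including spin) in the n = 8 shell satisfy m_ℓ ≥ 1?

For n = 8, ℓ ranges over 0 … 7.
Orbitals with m_ℓ ≥ 1, by ℓ: ℓ=1 → 1; ℓ=2 → 2; ℓ=3 → 3; ℓ=4 → 4; ℓ=5 → 5; ℓ=6 → 6; ℓ=7 → 7.
Orbitals: 1 + 2 + 3 + 4 + 5 + 6 + 7 = 28. Each orbital carries two spin states, so 28 × 2 = 56 states.

56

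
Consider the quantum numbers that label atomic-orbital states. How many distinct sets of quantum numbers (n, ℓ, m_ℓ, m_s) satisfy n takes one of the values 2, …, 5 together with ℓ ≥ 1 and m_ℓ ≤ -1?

40

Go shell by shell, enumerating (ℓ, m_ℓ) with ℓ ≥ 1 and m_ℓ ≤ -1:
n=2 → 1; n=3 → 3; n=4 → 6; n=5 → 10.
Orbitals: 1 + 3 + 6 + 10 = 20. Including both spin states (m_s = ±1/2) gives 2 × 20 = 40 states.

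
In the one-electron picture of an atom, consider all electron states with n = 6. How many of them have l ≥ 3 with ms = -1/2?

27

For n = 6, l ranges over 0 … 5.
Per l-value: l=3 → 7; l=4 → 9; l=5 → 11.
Orbitals: 7 + 9 + 11 = 27. With ms fixed to a single value there is one state per orbital, giving 27 states.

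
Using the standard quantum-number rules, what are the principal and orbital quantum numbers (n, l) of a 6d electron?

n = 6, l = 2

The leading integer gives n = 6; the letter 'd' means l = 2.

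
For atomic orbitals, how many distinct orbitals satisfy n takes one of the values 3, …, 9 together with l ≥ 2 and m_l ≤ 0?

Work shell by shell — for each n, count the (l, m_l) pairs that satisfy l ≥ 2 and m_l ≤ 0:
n=3 → 3; n=4 → 7; n=5 → 12; n=6 → 18; n=7 → 25; n=8 → 33; n=9 → 42.
Total orbitals: 3 + 7 + 12 + 18 + 25 + 33 + 42 = 140.

140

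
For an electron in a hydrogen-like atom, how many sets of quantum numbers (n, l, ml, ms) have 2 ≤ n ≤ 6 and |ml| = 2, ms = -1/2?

20

Go shell by shell, enumerating (l, ml) with |ml| = 2:
n=3 → 2; n=4 → 4; n=5 → 6; n=6 → 8.
Orbitals: 2 + 4 + 6 + 8 = 20. With ms fixed to -1/2 there is one state per orbital, so 20 states.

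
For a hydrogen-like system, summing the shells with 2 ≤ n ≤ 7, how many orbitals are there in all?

Shell n has n² orbitals: 2²=4 + 3²=9 + 4²=16 + 5²=25 + 6²=36 + 7²=49 = 139 orbitals.

139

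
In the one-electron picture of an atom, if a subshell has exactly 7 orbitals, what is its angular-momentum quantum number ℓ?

2ℓ+1 = 7 gives ℓ = 3.

ℓ = 3 (f)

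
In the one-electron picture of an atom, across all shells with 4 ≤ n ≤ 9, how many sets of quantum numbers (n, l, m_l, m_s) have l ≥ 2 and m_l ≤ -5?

40

Count contributing orbitals for each principal shell:
n=6 → 1; n=7 → 3; n=8 → 6; n=9 → 10.
Orbitals: 1 + 3 + 6 + 10 = 20. Including both spin states (m_s = ±1/2) gives 2 × 20 = 40 states.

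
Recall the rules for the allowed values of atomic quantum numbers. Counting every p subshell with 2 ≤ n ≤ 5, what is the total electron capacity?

A p subshell (l = 1) exists for every n ≥ 2, so shells n = 2, 3, 4, 5 each contribute one — 4 subshells.
Since each p subshell holds 2(2·1+1) = 6 electrons, the total is 4 × 6 = 24.

24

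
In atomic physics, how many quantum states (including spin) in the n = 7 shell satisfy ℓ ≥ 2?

For n = 7, ℓ ranges over 0 … 6.
Orbitals with ℓ ≥ 2, by ℓ: ℓ=2 → 5; ℓ=3 → 7; ℓ=4 → 9; ℓ=5 → 11; ℓ=6 → 13.
Orbitals: 5 + 7 + 9 + 11 + 13 = 45. Each orbital carries two spin states, so 45 × 2 = 90 states.

90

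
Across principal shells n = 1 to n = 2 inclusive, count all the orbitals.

5

Shell n has n² orbitals: 1²=1 + 2²=4 = 5 orbitals.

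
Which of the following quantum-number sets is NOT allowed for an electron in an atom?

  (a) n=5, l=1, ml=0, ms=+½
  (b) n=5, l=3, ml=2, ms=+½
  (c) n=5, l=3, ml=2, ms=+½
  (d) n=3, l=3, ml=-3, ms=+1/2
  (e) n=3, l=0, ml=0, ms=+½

(d) has l = 3 ≥ n = 3, violating 0 ≤ l ≤ n−1.
The remaining sets (a), (b), (c), (e) satisfy all four rules.

(d)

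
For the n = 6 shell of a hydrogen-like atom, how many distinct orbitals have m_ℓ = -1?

5

With n = 6 the allowed ℓ are 0, 1, …, 5.
Per ℓ-value: ℓ=1 → 1; ℓ=2 → 1; ℓ=3 → 1; ℓ=4 → 1; ℓ=5 → 1.
Total orbitals: 1 + 1 + 1 + 1 + 1 = 5.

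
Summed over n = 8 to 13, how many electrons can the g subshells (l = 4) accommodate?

A g subshell (l = 4) exists for every n ≥ 5, so shells n = 8, 9, 10, 11, 12, 13 each contribute one — 6 subshells.
Since each g subshell holds 2(2·4+1) = 18 electrons, the total is 6 × 18 = 108.

108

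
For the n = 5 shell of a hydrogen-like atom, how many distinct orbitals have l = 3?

7

For n = 5, l ranges over 0 … 4.
Orbitals with l = 3, by l: l=3 → 7.
Total orbitals: 7.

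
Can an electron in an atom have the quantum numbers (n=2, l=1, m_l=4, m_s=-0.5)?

No

The magnetic quantum number must satisfy −l ≤ m_l ≤ l. With l = 1, m_l can only be -1, 0, 1, so m_l = 4 is forbidden.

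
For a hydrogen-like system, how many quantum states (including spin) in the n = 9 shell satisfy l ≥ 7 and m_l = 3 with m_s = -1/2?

2

The (l, m_l) pairs meeting l ≥ 7 and m_l = 3 give: l=7 → 1; l=8 → 1.
Orbitals: 1 + 1 = 2. With m_s fixed to a single value there is one state per orbital, giving 2 states.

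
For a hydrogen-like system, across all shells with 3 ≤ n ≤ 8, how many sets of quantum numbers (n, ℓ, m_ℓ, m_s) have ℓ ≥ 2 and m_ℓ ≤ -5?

20

For each n in the range, tally the orbitals obeying ℓ ≥ 2 and m_ℓ ≤ -5:
n=6 → 1; n=7 → 3; n=8 → 6.
Orbitals: 1 + 3 + 6 = 10. Including both spin states (m_s = ±1/2) gives 2 × 10 = 20 states.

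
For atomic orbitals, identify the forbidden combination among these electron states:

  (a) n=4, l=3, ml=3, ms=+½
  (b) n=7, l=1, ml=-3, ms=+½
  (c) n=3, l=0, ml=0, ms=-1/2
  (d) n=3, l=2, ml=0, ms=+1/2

(b) has |ml| = 3 > l = 1, violating −l ≤ ml ≤ l.
The remaining sets (a), (c), (d) satisfy all four rules.

(b)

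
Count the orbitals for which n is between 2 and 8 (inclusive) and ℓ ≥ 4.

For each n in the range, tally the orbitals obeying ℓ ≥ 4:
n=5 → 9; n=6 → 20; n=7 → 33; n=8 → 48.
Total orbitals: 9 + 20 + 33 + 48 = 110.

110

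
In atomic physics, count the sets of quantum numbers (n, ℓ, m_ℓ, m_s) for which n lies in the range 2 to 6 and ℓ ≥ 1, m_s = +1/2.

85

Go shell by shell, enumerating (ℓ, m_ℓ) with ℓ ≥ 1:
n=2 → 3; n=3 → 8; n=4 → 15; n=5 → 24; n=6 → 35.
Orbitals: 3 + 8 + 15 + 24 + 35 = 85. With m_s fixed to +1/2 there is one state per orbital, so 85 states.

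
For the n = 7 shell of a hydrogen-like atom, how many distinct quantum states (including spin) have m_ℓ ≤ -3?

20

With n = 7 the allowed ℓ are 0, 1, …, 6.
Contributions: ℓ=3 → 1; ℓ=4 → 2; ℓ=5 → 3; ℓ=6 → 4.
Orbitals: 1 + 2 + 3 + 4 = 10. Each orbital carries two spin states, so 10 × 2 = 20 states.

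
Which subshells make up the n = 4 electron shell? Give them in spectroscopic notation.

For n = 4, l runs from 0 to 3. In spectroscopic notation l = 0,1,2,… ↔ s,p,d,f,g,h,i, so the subshells are 4s, 4p, 4d, 4f.

4s, 4p, 4d, 4f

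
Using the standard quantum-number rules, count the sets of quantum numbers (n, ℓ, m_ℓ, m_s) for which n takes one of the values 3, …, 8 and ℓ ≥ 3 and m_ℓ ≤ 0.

160

Work shell by shell — for each n, count the (ℓ, m_ℓ) pairs that satisfy ℓ ≥ 3 and m_ℓ ≤ 0:
n=4 → 4; n=5 → 9; n=6 → 15; n=7 → 22; n=8 → 30.
Orbitals: 4 + 9 + 15 + 22 + 30 = 80. Including both spin states (m_s = ±1/2) gives 2 × 80 = 160 states.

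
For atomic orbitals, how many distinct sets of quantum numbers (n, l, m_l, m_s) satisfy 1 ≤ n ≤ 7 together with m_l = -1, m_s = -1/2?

Go shell by shell, enumerating (l, m_l) with m_l = -1:
n=2 → 1; n=3 → 2; n=4 → 3; n=5 → 4; n=6 → 5; n=7 → 6.
Orbitals: 1 + 2 + 3 + 4 + 5 + 6 = 21. With m_s fixed to -1/2 there is one state per orbital, so 21 states.

21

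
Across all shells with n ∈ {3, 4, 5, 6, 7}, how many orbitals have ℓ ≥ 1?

130

Go shell by shell, enumerating (ℓ, m_ℓ) with ℓ ≥ 1:
n=3 → 8; n=4 → 15; n=5 → 24; n=6 → 35; n=7 → 48.
Total orbitals: 8 + 15 + 24 + 35 + 48 = 130.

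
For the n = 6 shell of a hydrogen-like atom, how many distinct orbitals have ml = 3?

3

Go through l = 0, …, 5 (the values permitted for n = 6).
Contributions: l=3 → 1; l=4 → 1; l=5 → 1.
Total orbitals: 1 + 1 + 1 = 3.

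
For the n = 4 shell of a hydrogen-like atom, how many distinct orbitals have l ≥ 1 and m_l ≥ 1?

The n = 4 shell has l = 0 through 3; check each.
Per l-value: l=1 → 1; l=2 → 2; l=3 → 3.
Total orbitals: 1 + 2 + 3 = 6.

6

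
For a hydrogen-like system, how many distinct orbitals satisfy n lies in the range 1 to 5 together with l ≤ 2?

32

For each n in the range, tally the orbitals obeying l ≤ 2:
n=1 → 1; n=2 → 4; n=3 → 9; n=4 → 9; n=5 → 9.
Total orbitals: 1 + 4 + 9 + 9 + 9 = 32.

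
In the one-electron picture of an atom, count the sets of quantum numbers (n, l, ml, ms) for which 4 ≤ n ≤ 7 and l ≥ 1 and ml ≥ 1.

104

Count contributing orbitals for each principal shell:
n=4 → 6; n=5 → 10; n=6 → 15; n=7 → 21.
Orbitals: 6 + 10 + 15 + 21 = 52. Including both spin states (ms = ±1/2) gives 2 × 52 = 104 states.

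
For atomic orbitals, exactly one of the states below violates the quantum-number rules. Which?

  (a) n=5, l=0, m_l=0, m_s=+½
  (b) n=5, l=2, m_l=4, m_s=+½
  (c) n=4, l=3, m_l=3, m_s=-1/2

(b)

(b) has |m_l| = 4 > l = 2, violating −l ≤ m_l ≤ l.
The remaining sets (a), (c) satisfy all four rules.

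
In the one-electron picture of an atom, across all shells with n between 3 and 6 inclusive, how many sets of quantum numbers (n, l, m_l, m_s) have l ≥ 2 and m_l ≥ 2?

Work shell by shell — for each n, count the (l, m_l) pairs that satisfy l ≥ 2 and m_l ≥ 2:
n=3 → 1; n=4 → 3; n=5 → 6; n=6 → 10.
Orbitals: 1 + 3 + 6 + 10 = 20. Including both spin states (m_s = ±1/2) gives 2 × 20 = 40 states.

40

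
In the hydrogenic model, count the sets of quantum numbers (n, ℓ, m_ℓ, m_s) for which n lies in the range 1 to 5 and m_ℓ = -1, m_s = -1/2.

Work shell by shell — for each n, count the (ℓ, m_ℓ) pairs that satisfy m_ℓ = -1:
n=2 → 1; n=3 → 2; n=4 → 3; n=5 → 4.
Orbitals: 1 + 2 + 3 + 4 = 10. With m_s fixed to -1/2 there is one state per orbital, so 10 states.

10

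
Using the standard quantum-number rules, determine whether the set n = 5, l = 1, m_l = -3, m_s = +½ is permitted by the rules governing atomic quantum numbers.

Invalid

The magnetic quantum number must satisfy −l ≤ m_l ≤ l. With l = 1, m_l can only be -1, 0, 1, so m_l = -3 is forbidden.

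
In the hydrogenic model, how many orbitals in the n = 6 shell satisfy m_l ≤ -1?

Contributions: l=1 → 1; l=2 → 2; l=3 → 3; l=4 → 4; l=5 → 5.
Total orbitals: 1 + 2 + 3 + 4 + 5 = 15.

15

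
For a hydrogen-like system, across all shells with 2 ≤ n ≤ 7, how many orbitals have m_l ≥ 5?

Count contributing orbitals for each principal shell:
n=6 → 1; n=7 → 3.
Total orbitals: 1 + 3 = 4.

4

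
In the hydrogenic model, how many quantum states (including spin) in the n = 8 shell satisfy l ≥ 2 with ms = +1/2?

60

With n = 8 the allowed l are 0, 1, …, 7.
The (l, ml) pairs meeting l ≥ 2 give: l=2 → 5; l=3 → 7; l=4 → 9; l=5 → 11; l=6 → 13; l=7 → 15.
Orbitals: 5 + 7 + 9 + 11 + 13 + 15 = 60. With ms fixed to a single value there is one state per orbital, giving 60 states.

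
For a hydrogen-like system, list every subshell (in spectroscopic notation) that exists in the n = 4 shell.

4s, 4p, 4d, 4f

For n = 4, l runs from 0 to 3. In spectroscopic notation l = 0,1,2,… ↔ s,p,d,f,g,h,i, so the subshells are 4s, 4p, 4d, 4f.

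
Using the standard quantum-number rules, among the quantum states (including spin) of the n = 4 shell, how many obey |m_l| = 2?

8

With n = 4 the allowed l are 0, 1, …, 3.
The (l, m_l) pairs meeting |m_l| = 2 give: l=2 → 2; l=3 → 2.
Orbitals: 2 + 2 = 4. Each orbital carries two spin states, so 4 × 2 = 8 states.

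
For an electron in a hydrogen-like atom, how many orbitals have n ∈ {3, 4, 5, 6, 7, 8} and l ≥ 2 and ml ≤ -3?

Work shell by shell — for each n, count the (l, ml) pairs that satisfy l ≥ 2 and ml ≤ -3:
n=4 → 1; n=5 → 3; n=6 → 6; n=7 → 10; n=8 → 15.
Total orbitals: 1 + 3 + 6 + 10 + 15 = 35.

35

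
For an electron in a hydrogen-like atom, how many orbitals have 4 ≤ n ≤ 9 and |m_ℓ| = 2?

Go shell by shell, enumerating (ℓ, m_ℓ) with |m_ℓ| = 2:
n=4 → 4; n=5 → 6; n=6 → 8; n=7 → 10; n=8 → 12; n=9 → 14.
Total orbitals: 4 + 6 + 8 + 10 + 12 + 14 = 54.

54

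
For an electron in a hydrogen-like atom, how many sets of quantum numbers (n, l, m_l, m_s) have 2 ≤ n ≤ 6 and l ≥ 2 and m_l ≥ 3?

20

Per-shell orbital counts meeting the constraint:
n=4 → 1; n=5 → 3; n=6 → 6.
Orbitals: 1 + 3 + 6 = 10. Including both spin states (m_s = ±1/2) gives 2 × 10 = 20 states.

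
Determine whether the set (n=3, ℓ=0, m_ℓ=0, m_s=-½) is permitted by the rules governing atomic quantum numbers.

n = 3 is a positive integer. ℓ = 0 satisfies 0 ≤ ℓ ≤ n−1 = 2. m_ℓ = 0 lies in the range −ℓ … +ℓ (here 0). m_s = -1/2 is one of ±1/2.
All four constraints are satisfied.

Valid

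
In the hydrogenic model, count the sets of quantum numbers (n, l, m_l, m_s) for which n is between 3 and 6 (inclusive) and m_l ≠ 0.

Count contributing orbitals for each principal shell:
n=3 → 6; n=4 → 12; n=5 → 20; n=6 → 30.
Orbitals: 6 + 12 + 20 + 30 = 68. Including both spin states (m_s = ±1/2) gives 2 × 68 = 136 states.

136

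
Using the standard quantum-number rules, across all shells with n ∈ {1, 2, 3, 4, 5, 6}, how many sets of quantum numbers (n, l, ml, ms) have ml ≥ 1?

70

For each n in the range, tally the orbitals obeying ml ≥ 1:
n=2 → 1; n=3 → 3; n=4 → 6; n=5 → 10; n=6 → 15.
Orbitals: 1 + 3 + 6 + 10 + 15 = 35. Including both spin states (ms = ±1/2) gives 2 × 35 = 70 states.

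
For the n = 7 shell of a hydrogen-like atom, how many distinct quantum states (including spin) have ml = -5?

4

The n = 7 shell has l = 0 through 6; check each.
The (l, ml) pairs meeting ml = -5 give: l=5 → 1; l=6 → 1.
Orbitals: 1 + 1 = 2. Each orbital carries two spin states, so 2 × 2 = 4 states.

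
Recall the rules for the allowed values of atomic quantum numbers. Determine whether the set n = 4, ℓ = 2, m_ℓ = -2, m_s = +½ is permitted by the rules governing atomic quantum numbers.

n = 4 is a positive integer. ℓ = 2 satisfies 0 ≤ ℓ ≤ n−1 = 3. m_ℓ = -2 lies in the range −ℓ … +ℓ (here −2 … 2). m_s = +1/2 is one of ±1/2.
All four constraints are satisfied.

Allowed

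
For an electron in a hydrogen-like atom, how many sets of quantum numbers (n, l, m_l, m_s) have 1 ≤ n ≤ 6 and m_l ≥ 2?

For each n in the range, tally the orbitals obeying m_l ≥ 2:
n=3 → 1; n=4 → 3; n=5 → 6; n=6 → 10.
Orbitals: 1 + 3 + 6 + 10 = 20. Including both spin states (m_s = ±1/2) gives 2 × 20 = 40 states.

40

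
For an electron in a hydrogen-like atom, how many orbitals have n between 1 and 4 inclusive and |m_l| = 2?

6

Work shell by shell — for each n, count the (l, m_l) pairs that satisfy |m_l| = 2:
n=3 → 2; n=4 → 4.
Total orbitals: 2 + 4 = 6.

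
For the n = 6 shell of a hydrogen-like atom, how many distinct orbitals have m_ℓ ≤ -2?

Per ℓ-value: ℓ=2 → 1; ℓ=3 → 2; ℓ=4 → 3; ℓ=5 → 4.
Total orbitals: 1 + 2 + 3 + 4 = 10.

10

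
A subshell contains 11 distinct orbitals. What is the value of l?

l = 5

2l+1 = 11 gives l = 5.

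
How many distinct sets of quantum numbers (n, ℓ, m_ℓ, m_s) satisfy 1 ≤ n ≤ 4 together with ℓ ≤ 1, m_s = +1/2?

13

Treat each shell separately and count matching orbitals:
n=1 → 1; n=2 → 4; n=3 → 4; n=4 → 4.
Orbitals: 1 + 4 + 4 + 4 = 13. With m_s fixed to +1/2 there is one state per orbital, so 13 states.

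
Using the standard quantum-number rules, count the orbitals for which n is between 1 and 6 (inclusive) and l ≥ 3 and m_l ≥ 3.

10

Count contributing orbitals for each principal shell:
n=4 → 1; n=5 → 3; n=6 → 6.
Total orbitals: 1 + 3 + 6 = 10.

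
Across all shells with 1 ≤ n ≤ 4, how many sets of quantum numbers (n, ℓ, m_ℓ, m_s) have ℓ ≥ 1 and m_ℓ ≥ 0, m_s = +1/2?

Count contributing orbitals for each principal shell:
n=2 → 2; n=3 → 5; n=4 → 9.
Orbitals: 2 + 5 + 9 = 16. With m_s fixed to +1/2 there is one state per orbital, so 16 states.

16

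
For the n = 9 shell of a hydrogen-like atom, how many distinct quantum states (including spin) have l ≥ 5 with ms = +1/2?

56

With n = 9 the allowed l are 0, 1, …, 8.
The (l, ml) pairs meeting l ≥ 5 give: l=5 → 11; l=6 → 13; l=7 → 15; l=8 → 17.
Orbitals: 11 + 13 + 15 + 17 = 56. With ms fixed to a single value there is one state per orbital, giving 56 states.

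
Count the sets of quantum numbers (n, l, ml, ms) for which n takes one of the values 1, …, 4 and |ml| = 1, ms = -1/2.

12

Treat each shell separately and count matching orbitals:
n=2 → 2; n=3 → 4; n=4 → 6.
Orbitals: 2 + 4 + 6 = 12. With ms fixed to -1/2 there is one state per orbital, so 12 states.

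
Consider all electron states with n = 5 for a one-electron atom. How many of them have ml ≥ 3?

6

Go through l = 0, …, 4 (the values permitted for n = 5).
Per l-value: l=3 → 1; l=4 → 2.
Orbitals: 1 + 2 = 3. Each orbital carries two spin states, so 3 × 2 = 6 states.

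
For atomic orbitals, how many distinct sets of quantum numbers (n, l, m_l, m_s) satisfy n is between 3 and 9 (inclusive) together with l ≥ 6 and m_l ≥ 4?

44

Treat each shell separately and count matching orbitals:
n=7 → 3; n=8 → 7; n=9 → 12.
Orbitals: 3 + 7 + 12 = 22. Including both spin states (m_s = ±1/2) gives 2 × 22 = 44 states.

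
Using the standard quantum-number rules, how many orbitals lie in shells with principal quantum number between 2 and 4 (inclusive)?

29

Shell n has n² orbitals: 2²=4 + 3²=9 + 4²=16 = 29 orbitals.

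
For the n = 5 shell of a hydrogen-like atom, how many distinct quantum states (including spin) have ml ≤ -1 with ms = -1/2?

10

With n = 5 the allowed l are 0, 1, …, 4.
The (l, ml) pairs meeting ml ≤ -1 give: l=1 → 1; l=2 → 2; l=3 → 3; l=4 → 4.
Orbitals: 1 + 2 + 3 + 4 = 10. With ms fixed to a single value there is one state per orbital, giving 10 states.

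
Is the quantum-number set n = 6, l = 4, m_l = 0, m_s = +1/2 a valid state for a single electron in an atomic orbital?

Allowed

n = 6 is a positive integer. l = 4 satisfies 0 ≤ l ≤ n−1 = 5. m_l = 0 lies in the range −l … +l (here −4 … 4). m_s = +1/2 is one of ±1/2.
All four constraints are satisfied.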